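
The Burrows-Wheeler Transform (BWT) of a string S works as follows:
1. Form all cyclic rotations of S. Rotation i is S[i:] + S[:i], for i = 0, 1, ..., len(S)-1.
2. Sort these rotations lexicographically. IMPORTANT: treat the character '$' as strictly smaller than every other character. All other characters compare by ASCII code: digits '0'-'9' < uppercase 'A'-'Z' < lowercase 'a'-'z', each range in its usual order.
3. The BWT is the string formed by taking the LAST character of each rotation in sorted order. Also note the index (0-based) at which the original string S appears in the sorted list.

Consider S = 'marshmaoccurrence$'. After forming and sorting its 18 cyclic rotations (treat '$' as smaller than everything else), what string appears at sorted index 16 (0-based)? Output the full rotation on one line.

All 18 rotations (rotation i = S[i:]+S[:i]):
  rot[0] = marshmaoccurrence$
  rot[1] = arshmaoccurrence$m
  rot[2] = rshmaoccurrence$ma
  rot[3] = shmaoccurrence$mar
  rot[4] = hmaoccurrence$mars
  rot[5] = maoccurrence$marsh
  rot[6] = aoccurrence$marshm
  rot[7] = occurrence$marshma
  rot[8] = ccurrence$marshmao
  rot[9] = currence$marshmaoc
  rot[10] = urrence$marshmaocc
  rot[11] = rrence$marshmaoccu
  rot[12] = rence$marshmaoccur
  rot[13] = ence$marshmaoccurr
  rot[14] = nce$marshmaoccurre
  rot[15] = ce$marshmaoccurren
  rot[16] = e$marshmaoccurrenc
  rot[17] = $marshmaoccurrence
Sorted (with $ < everything):
  sorted[0] = $marshmaoccurrence
  sorted[1] = aoccurrence$marshm
  sorted[2] = arshmaoccurrence$m
  sorted[3] = ccurrence$marshmao
  sorted[4] = ce$marshmaoccurren
  sorted[5] = currence$marshmaoc
  sorted[6] = e$marshmaoccurrenc
  sorted[7] = ence$marshmaoccurr
  sorted[8] = hmaoccurrence$mars
  sorted[9] = maoccurrence$marsh
  sorted[10] = marshmaoccurrence$
  sorted[11] = nce$marshmaoccurre
  sorted[12] = occurrence$marshma
  sorted[13] = rence$marshmaoccur
  sorted[14] = rrence$marshmaoccu
  sorted[15] = rshmaoccurrence$ma
  sorted[16] = shmaoccurrence$mar
  sorted[17] = urrence$marshmaocc
sorted[16] = shmaoccurrence$mar

Answer: shmaoccurrence$mar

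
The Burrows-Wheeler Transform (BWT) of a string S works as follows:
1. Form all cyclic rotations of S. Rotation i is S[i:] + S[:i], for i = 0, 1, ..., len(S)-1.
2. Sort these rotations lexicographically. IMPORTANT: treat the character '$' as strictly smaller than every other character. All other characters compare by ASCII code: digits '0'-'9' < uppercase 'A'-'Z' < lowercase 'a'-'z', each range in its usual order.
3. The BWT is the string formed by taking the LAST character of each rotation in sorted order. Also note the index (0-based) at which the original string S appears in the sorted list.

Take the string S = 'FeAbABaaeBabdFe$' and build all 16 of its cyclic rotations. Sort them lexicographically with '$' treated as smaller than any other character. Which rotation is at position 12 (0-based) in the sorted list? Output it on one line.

Answer: dFe$FeAbABaaeBab

Derivation:
All 16 rotations (rotation i = S[i:]+S[:i]):
  rot[0] = FeAbABaaeBabdFe$
  rot[1] = eAbABaaeBabdFe$F
  rot[2] = AbABaaeBabdFe$Fe
  rot[3] = bABaaeBabdFe$FeA
  rot[4] = ABaaeBabdFe$FeAb
  rot[5] = BaaeBabdFe$FeAbA
  rot[6] = aaeBabdFe$FeAbAB
  rot[7] = aeBabdFe$FeAbABa
  rot[8] = eBabdFe$FeAbABaa
  rot[9] = BabdFe$FeAbABaae
  rot[10] = abdFe$FeAbABaaeB
  rot[11] = bdFe$FeAbABaaeBa
  rot[12] = dFe$FeAbABaaeBab
  rot[13] = Fe$FeAbABaaeBabd
  rot[14] = e$FeAbABaaeBabdF
  rot[15] = $FeAbABaaeBabdFe
Sorted (with $ < everything):
  sorted[0] = $FeAbABaaeBabdFe
  sorted[1] = ABaaeBabdFe$FeAb
  sorted[2] = AbABaaeBabdFe$Fe
  sorted[3] = BaaeBabdFe$FeAbA
  sorted[4] = BabdFe$FeAbABaae
  sorted[5] = Fe$FeAbABaaeBabd
  sorted[6] = FeAbABaaeBabdFe$
  sorted[7] = aaeBabdFe$FeAbAB
  sorted[8] = abdFe$FeAbABaaeB
  sorted[9] = aeBabdFe$FeAbABa
  sorted[10] = bABaaeBabdFe$FeA
  sorted[11] = bdFe$FeAbABaaeBa
  sorted[12] = dFe$FeAbABaaeBab
  sorted[13] = e$FeAbABaaeBabdF
  sorted[14] = eAbABaaeBabdFe$F
  sorted[15] = eBabdFe$FeAbABaa
sorted[12] = dFe$FeAbABaaeBab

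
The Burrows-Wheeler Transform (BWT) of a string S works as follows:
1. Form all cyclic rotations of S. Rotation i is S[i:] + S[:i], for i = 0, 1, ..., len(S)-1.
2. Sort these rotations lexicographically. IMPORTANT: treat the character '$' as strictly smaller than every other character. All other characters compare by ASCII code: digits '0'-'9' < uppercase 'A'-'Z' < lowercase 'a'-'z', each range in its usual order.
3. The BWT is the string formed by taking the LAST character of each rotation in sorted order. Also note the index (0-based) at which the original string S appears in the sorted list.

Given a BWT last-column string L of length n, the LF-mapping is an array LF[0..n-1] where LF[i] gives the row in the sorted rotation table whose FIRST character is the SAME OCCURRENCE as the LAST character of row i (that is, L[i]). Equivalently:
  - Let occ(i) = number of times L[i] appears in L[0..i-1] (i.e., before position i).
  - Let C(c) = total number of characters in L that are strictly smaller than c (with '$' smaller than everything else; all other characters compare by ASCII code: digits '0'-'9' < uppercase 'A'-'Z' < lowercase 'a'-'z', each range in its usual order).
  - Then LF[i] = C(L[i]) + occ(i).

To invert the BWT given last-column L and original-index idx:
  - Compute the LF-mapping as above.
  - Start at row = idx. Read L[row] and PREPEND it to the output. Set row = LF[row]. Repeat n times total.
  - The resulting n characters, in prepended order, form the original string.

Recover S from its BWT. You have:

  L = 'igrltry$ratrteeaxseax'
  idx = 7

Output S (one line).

Answer: galaxyextraterrestri$

Derivation:
LF mapping: 8 7 10 9 15 11 20 0 12 1 16 13 17 4 5 2 18 14 6 3 19
Walk LF starting at row 7, prepending L[row]:
  step 1: row=7, L[7]='$', prepend. Next row=LF[7]=0
  step 2: row=0, L[0]='i', prepend. Next row=LF[0]=8
  step 3: row=8, L[8]='r', prepend. Next row=LF[8]=12
  step 4: row=12, L[12]='t', prepend. Next row=LF[12]=17
  step 5: row=17, L[17]='s', prepend. Next row=LF[17]=14
  step 6: row=14, L[14]='e', prepend. Next row=LF[14]=5
  step 7: row=5, L[5]='r', prepend. Next row=LF[5]=11
  step 8: row=11, L[11]='r', prepend. Next row=LF[11]=13
  step 9: row=13, L[13]='e', prepend. Next row=LF[13]=4
  step 10: row=4, L[4]='t', prepend. Next row=LF[4]=15
  step 11: row=15, L[15]='a', prepend. Next row=LF[15]=2
  step 12: row=2, L[2]='r', prepend. Next row=LF[2]=10
  step 13: row=10, L[10]='t', prepend. Next row=LF[10]=16
  step 14: row=16, L[16]='x', prepend. Next row=LF[16]=18
  step 15: row=18, L[18]='e', prepend. Next row=LF[18]=6
  step 16: row=6, L[6]='y', prepend. Next row=LF[6]=20
  step 17: row=20, L[20]='x', prepend. Next row=LF[20]=19
  step 18: row=19, L[19]='a', prepend. Next row=LF[19]=3
  step 19: row=3, L[3]='l', prepend. Next row=LF[3]=9
  step 20: row=9, L[9]='a', prepend. Next row=LF[9]=1
  step 21: row=1, L[1]='g', prepend. Next row=LF[1]=7
Reversed output: galaxyextraterrestri$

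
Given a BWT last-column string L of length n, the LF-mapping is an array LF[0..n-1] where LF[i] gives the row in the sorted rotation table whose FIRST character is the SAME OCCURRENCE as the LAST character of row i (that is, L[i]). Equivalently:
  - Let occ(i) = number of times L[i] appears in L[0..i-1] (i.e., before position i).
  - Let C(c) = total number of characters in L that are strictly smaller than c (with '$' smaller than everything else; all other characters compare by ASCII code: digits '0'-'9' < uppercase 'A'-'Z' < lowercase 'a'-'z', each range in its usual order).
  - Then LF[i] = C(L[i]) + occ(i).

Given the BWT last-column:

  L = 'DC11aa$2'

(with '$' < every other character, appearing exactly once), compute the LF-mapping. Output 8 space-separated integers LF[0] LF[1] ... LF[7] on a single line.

Char counts: '$':1, '1':2, '2':1, 'C':1, 'D':1, 'a':2
C (first-col start): C('$')=0, C('1')=1, C('2')=3, C('C')=4, C('D')=5, C('a')=6
L[0]='D': occ=0, LF[0]=C('D')+0=5+0=5
L[1]='C': occ=0, LF[1]=C('C')+0=4+0=4
L[2]='1': occ=0, LF[2]=C('1')+0=1+0=1
L[3]='1': occ=1, LF[3]=C('1')+1=1+1=2
L[4]='a': occ=0, LF[4]=C('a')+0=6+0=6
L[5]='a': occ=1, LF[5]=C('a')+1=6+1=7
L[6]='$': occ=0, LF[6]=C('$')+0=0+0=0
L[7]='2': occ=0, LF[7]=C('2')+0=3+0=3

Answer: 5 4 1 2 6 7 0 3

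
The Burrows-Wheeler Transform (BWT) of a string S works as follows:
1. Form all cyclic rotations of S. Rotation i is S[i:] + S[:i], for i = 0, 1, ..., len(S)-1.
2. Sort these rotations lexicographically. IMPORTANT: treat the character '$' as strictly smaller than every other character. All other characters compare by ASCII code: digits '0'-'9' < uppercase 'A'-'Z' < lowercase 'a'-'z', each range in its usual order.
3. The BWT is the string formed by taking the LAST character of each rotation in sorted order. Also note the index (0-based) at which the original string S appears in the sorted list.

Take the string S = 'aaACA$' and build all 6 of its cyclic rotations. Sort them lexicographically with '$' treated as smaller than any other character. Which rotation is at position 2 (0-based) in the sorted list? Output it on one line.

Answer: ACA$aa

Derivation:
All 6 rotations (rotation i = S[i:]+S[:i]):
  rot[0] = aaACA$
  rot[1] = aACA$a
  rot[2] = ACA$aa
  rot[3] = CA$aaA
  rot[4] = A$aaAC
  rot[5] = $aaACA
Sorted (with $ < everything):
  sorted[0] = $aaACA
  sorted[1] = A$aaAC
  sorted[2] = ACA$aa
  sorted[3] = CA$aaA
  sorted[4] = aACA$a
  sorted[5] = aaACA$
sorted[2] = ACA$aa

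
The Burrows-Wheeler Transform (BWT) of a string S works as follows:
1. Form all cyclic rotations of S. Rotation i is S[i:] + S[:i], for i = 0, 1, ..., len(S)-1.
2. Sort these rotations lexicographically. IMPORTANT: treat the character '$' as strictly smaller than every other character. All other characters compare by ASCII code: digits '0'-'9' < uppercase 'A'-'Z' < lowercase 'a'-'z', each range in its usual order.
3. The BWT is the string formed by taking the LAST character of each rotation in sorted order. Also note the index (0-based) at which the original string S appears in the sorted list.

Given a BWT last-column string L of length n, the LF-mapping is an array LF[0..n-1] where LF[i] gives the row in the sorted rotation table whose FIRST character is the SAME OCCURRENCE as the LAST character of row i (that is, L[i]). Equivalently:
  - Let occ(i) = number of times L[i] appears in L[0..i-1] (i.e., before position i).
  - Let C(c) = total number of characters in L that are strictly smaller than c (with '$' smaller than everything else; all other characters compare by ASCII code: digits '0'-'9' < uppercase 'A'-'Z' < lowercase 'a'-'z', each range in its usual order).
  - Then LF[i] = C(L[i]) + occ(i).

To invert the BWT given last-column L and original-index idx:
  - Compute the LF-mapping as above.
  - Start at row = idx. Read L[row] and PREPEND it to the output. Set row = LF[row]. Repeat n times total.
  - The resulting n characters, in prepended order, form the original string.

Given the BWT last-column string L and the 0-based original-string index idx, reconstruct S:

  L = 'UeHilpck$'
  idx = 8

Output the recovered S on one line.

Answer: pickleHU$

Derivation:
LF mapping: 2 4 1 5 7 8 3 6 0
Walk LF starting at row 8, prepending L[row]:
  step 1: row=8, L[8]='$', prepend. Next row=LF[8]=0
  step 2: row=0, L[0]='U', prepend. Next row=LF[0]=2
  step 3: row=2, L[2]='H', prepend. Next row=LF[2]=1
  step 4: row=1, L[1]='e', prepend. Next row=LF[1]=4
  step 5: row=4, L[4]='l', prepend. Next row=LF[4]=7
  step 6: row=7, L[7]='k', prepend. Next row=LF[7]=6
  step 7: row=6, L[6]='c', prepend. Next row=LF[6]=3
  step 8: row=3, L[3]='i', prepend. Next row=LF[3]=5
  step 9: row=5, L[5]='p', prepend. Next row=LF[5]=8
Reversed output: pickleHU$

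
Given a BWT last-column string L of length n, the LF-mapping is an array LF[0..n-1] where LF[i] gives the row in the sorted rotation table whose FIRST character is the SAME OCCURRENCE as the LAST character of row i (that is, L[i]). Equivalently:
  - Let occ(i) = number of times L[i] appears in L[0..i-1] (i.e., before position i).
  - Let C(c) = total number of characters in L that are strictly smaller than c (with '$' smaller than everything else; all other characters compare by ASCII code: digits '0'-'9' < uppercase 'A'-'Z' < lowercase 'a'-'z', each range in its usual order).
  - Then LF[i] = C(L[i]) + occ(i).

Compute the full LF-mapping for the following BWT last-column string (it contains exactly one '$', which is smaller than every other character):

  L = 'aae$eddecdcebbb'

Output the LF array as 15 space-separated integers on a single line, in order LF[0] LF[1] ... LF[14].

Answer: 1 2 11 0 12 8 9 13 6 10 7 14 3 4 5

Derivation:
Char counts: '$':1, 'a':2, 'b':3, 'c':2, 'd':3, 'e':4
C (first-col start): C('$')=0, C('a')=1, C('b')=3, C('c')=6, C('d')=8, C('e')=11
L[0]='a': occ=0, LF[0]=C('a')+0=1+0=1
L[1]='a': occ=1, LF[1]=C('a')+1=1+1=2
L[2]='e': occ=0, LF[2]=C('e')+0=11+0=11
L[3]='$': occ=0, LF[3]=C('$')+0=0+0=0
L[4]='e': occ=1, LF[4]=C('e')+1=11+1=12
L[5]='d': occ=0, LF[5]=C('d')+0=8+0=8
L[6]='d': occ=1, LF[6]=C('d')+1=8+1=9
L[7]='e': occ=2, LF[7]=C('e')+2=11+2=13
L[8]='c': occ=0, LF[8]=C('c')+0=6+0=6
L[9]='d': occ=2, LF[9]=C('d')+2=8+2=10
L[10]='c': occ=1, LF[10]=C('c')+1=6+1=7
L[11]='e': occ=3, LF[11]=C('e')+3=11+3=14
L[12]='b': occ=0, LF[12]=C('b')+0=3+0=3
L[13]='b': occ=1, LF[13]=C('b')+1=3+1=4
L[14]='b': occ=2, LF[14]=C('b')+2=3+2=5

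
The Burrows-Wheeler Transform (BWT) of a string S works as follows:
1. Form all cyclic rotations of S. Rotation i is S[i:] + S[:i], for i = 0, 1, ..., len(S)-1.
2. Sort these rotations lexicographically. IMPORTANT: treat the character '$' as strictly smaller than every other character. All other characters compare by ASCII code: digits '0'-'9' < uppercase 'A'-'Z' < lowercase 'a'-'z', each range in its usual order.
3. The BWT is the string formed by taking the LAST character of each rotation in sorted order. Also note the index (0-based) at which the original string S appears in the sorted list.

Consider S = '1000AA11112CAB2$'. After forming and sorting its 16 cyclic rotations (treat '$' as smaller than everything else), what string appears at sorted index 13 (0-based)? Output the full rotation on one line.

All 16 rotations (rotation i = S[i:]+S[:i]):
  rot[0] = 1000AA11112CAB2$
  rot[1] = 000AA11112CAB2$1
  rot[2] = 00AA11112CAB2$10
  rot[3] = 0AA11112CAB2$100
  rot[4] = AA11112CAB2$1000
  rot[5] = A11112CAB2$1000A
  rot[6] = 11112CAB2$1000AA
  rot[7] = 1112CAB2$1000AA1
  rot[8] = 112CAB2$1000AA11
  rot[9] = 12CAB2$1000AA111
  rot[10] = 2CAB2$1000AA1111
  rot[11] = CAB2$1000AA11112
  rot[12] = AB2$1000AA11112C
  rot[13] = B2$1000AA11112CA
  rot[14] = 2$1000AA11112CAB
  rot[15] = $1000AA11112CAB2
Sorted (with $ < everything):
  sorted[0] = $1000AA11112CAB2
  sorted[1] = 000AA11112CAB2$1
  sorted[2] = 00AA11112CAB2$10
  sorted[3] = 0AA11112CAB2$100
  sorted[4] = 1000AA11112CAB2$
  sorted[5] = 11112CAB2$1000AA
  sorted[6] = 1112CAB2$1000AA1
  sorted[7] = 112CAB2$1000AA11
  sorted[8] = 12CAB2$1000AA111
  sorted[9] = 2$1000AA11112CAB
  sorted[10] = 2CAB2$1000AA1111
  sorted[11] = A11112CAB2$1000A
  sorted[12] = AA11112CAB2$1000
  sorted[13] = AB2$1000AA11112C
  sorted[14] = B2$1000AA11112CA
  sorted[15] = CAB2$1000AA11112
sorted[13] = AB2$1000AA11112C

Answer: AB2$1000AA11112C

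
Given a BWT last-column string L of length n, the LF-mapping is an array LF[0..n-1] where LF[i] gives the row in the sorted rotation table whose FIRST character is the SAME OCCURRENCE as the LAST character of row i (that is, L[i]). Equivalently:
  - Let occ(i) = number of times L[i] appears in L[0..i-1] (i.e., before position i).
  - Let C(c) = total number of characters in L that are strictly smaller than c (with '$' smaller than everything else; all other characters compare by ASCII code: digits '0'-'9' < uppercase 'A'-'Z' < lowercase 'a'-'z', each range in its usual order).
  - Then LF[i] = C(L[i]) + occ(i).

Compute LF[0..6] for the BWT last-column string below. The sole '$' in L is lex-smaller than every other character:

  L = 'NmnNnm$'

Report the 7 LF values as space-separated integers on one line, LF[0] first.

Char counts: '$':1, 'N':2, 'm':2, 'n':2
C (first-col start): C('$')=0, C('N')=1, C('m')=3, C('n')=5
L[0]='N': occ=0, LF[0]=C('N')+0=1+0=1
L[1]='m': occ=0, LF[1]=C('m')+0=3+0=3
L[2]='n': occ=0, LF[2]=C('n')+0=5+0=5
L[3]='N': occ=1, LF[3]=C('N')+1=1+1=2
L[4]='n': occ=1, LF[4]=C('n')+1=5+1=6
L[5]='m': occ=1, LF[5]=C('m')+1=3+1=4
L[6]='$': occ=0, LF[6]=C('$')+0=0+0=0

Answer: 1 3 5 2 6 4 0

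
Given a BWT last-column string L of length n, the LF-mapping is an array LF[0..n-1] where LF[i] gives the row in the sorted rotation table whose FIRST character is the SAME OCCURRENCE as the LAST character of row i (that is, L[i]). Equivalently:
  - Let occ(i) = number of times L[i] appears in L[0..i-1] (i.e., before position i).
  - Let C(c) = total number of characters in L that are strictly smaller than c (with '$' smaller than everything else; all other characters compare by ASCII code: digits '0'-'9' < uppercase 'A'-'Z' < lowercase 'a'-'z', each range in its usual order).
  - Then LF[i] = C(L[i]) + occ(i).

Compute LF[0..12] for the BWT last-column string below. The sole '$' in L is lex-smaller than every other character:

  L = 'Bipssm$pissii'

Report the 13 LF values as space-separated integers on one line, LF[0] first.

Answer: 1 2 7 9 10 6 0 8 3 11 12 4 5

Derivation:
Char counts: '$':1, 'B':1, 'i':4, 'm':1, 'p':2, 's':4
C (first-col start): C('$')=0, C('B')=1, C('i')=2, C('m')=6, C('p')=7, C('s')=9
L[0]='B': occ=0, LF[0]=C('B')+0=1+0=1
L[1]='i': occ=0, LF[1]=C('i')+0=2+0=2
L[2]='p': occ=0, LF[2]=C('p')+0=7+0=7
L[3]='s': occ=0, LF[3]=C('s')+0=9+0=9
L[4]='s': occ=1, LF[4]=C('s')+1=9+1=10
L[5]='m': occ=0, LF[5]=C('m')+0=6+0=6
L[6]='$': occ=0, LF[6]=C('$')+0=0+0=0
L[7]='p': occ=1, LF[7]=C('p')+1=7+1=8
L[8]='i': occ=1, LF[8]=C('i')+1=2+1=3
L[9]='s': occ=2, LF[9]=C('s')+2=9+2=11
L[10]='s': occ=3, LF[10]=C('s')+3=9+3=12
L[11]='i': occ=2, LF[11]=C('i')+2=2+2=4
L[12]='i': occ=3, LF[12]=C('i')+3=2+3=5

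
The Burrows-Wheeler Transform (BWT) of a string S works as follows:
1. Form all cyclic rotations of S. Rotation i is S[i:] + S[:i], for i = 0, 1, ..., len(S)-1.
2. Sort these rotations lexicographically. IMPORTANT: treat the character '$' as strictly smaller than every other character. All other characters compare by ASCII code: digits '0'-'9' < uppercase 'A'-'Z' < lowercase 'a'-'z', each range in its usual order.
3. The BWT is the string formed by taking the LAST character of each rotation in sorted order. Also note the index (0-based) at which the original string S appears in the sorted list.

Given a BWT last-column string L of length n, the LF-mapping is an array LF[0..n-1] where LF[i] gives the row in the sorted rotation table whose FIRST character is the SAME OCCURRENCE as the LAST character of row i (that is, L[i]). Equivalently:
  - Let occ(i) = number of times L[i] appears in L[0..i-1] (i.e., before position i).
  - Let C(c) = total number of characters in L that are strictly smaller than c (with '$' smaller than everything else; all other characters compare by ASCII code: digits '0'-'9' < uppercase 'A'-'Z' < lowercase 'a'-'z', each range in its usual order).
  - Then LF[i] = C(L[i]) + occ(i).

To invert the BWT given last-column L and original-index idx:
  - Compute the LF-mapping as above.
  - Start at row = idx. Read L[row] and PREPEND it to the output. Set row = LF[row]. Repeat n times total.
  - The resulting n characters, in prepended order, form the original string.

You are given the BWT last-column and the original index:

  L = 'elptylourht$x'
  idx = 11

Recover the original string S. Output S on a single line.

Answer: xylophturtle$

Derivation:
LF mapping: 1 3 6 8 12 4 5 10 7 2 9 0 11
Walk LF starting at row 11, prepending L[row]:
  step 1: row=11, L[11]='$', prepend. Next row=LF[11]=0
  step 2: row=0, L[0]='e', prepend. Next row=LF[0]=1
  step 3: row=1, L[1]='l', prepend. Next row=LF[1]=3
  step 4: row=3, L[3]='t', prepend. Next row=LF[3]=8
  step 5: row=8, L[8]='r', prepend. Next row=LF[8]=7
  step 6: row=7, L[7]='u', prepend. Next row=LF[7]=10
  step 7: row=10, L[10]='t', prepend. Next row=LF[10]=9
  step 8: row=9, L[9]='h', prepend. Next row=LF[9]=2
  step 9: row=2, L[2]='p', prepend. Next row=LF[2]=6
  step 10: row=6, L[6]='o', prepend. Next row=LF[6]=5
  step 11: row=5, L[5]='l', prepend. Next row=LF[5]=4
  step 12: row=4, L[4]='y', prepend. Next row=LF[4]=12
  step 13: row=12, L[12]='x', prepend. Next row=LF[12]=11
Reversed output: xylophturtle$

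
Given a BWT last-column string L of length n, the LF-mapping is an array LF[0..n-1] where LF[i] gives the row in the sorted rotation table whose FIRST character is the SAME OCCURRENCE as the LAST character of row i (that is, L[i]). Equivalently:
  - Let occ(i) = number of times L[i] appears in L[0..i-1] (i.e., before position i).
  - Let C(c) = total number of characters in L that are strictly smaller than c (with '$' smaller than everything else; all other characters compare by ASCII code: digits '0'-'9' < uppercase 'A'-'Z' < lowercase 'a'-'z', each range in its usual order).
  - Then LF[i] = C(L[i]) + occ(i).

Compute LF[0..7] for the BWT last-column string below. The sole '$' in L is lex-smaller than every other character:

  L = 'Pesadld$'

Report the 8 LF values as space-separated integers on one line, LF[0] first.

Char counts: '$':1, 'P':1, 'a':1, 'd':2, 'e':1, 'l':1, 's':1
C (first-col start): C('$')=0, C('P')=1, C('a')=2, C('d')=3, C('e')=5, C('l')=6, C('s')=7
L[0]='P': occ=0, LF[0]=C('P')+0=1+0=1
L[1]='e': occ=0, LF[1]=C('e')+0=5+0=5
L[2]='s': occ=0, LF[2]=C('s')+0=7+0=7
L[3]='a': occ=0, LF[3]=C('a')+0=2+0=2
L[4]='d': occ=0, LF[4]=C('d')+0=3+0=3
L[5]='l': occ=0, LF[5]=C('l')+0=6+0=6
L[6]='d': occ=1, LF[6]=C('d')+1=3+1=4
L[7]='$': occ=0, LF[7]=C('$')+0=0+0=0

Answer: 1 5 7 2 3 6 4 0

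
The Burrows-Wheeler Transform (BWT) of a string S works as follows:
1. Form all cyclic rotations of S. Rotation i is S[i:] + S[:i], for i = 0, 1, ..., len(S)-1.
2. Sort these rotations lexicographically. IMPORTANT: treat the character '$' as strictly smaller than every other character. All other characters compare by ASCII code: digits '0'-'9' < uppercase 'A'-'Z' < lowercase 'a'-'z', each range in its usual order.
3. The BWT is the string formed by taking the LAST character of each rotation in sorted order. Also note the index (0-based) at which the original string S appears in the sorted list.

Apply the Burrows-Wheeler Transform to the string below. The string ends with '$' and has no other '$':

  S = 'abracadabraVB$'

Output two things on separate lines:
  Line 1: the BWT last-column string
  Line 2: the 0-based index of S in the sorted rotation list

Answer: BVard$rcaaaabb
5

Derivation:
All 14 rotations (rotation i = S[i:]+S[:i]):
  rot[0] = abracadabraVB$
  rot[1] = bracadabraVB$a
  rot[2] = racadabraVB$ab
  rot[3] = acadabraVB$abr
  rot[4] = cadabraVB$abra
  rot[5] = adabraVB$abrac
  rot[6] = dabraVB$abraca
  rot[7] = abraVB$abracad
  rot[8] = braVB$abracada
  rot[9] = raVB$abracadab
  rot[10] = aVB$abracadabr
  rot[11] = VB$abracadabra
  rot[12] = B$abracadabraV
  rot[13] = $abracadabraVB
Sorted (with $ < everything):
  sorted[0] = $abracadabraVB  (last char: 'B')
  sorted[1] = B$abracadabraV  (last char: 'V')
  sorted[2] = VB$abracadabra  (last char: 'a')
  sorted[3] = aVB$abracadabr  (last char: 'r')
  sorted[4] = abraVB$abracad  (last char: 'd')
  sorted[5] = abracadabraVB$  (last char: '$')
  sorted[6] = acadabraVB$abr  (last char: 'r')
  sorted[7] = adabraVB$abrac  (last char: 'c')
  sorted[8] = braVB$abracada  (last char: 'a')
  sorted[9] = bracadabraVB$a  (last char: 'a')
  sorted[10] = cadabraVB$abra  (last char: 'a')
  sorted[11] = dabraVB$abraca  (last char: 'a')
  sorted[12] = raVB$abracadab  (last char: 'b')
  sorted[13] = racadabraVB$ab  (last char: 'b')
Last column: BVard$rcaaaabb
Original string S is at sorted index 5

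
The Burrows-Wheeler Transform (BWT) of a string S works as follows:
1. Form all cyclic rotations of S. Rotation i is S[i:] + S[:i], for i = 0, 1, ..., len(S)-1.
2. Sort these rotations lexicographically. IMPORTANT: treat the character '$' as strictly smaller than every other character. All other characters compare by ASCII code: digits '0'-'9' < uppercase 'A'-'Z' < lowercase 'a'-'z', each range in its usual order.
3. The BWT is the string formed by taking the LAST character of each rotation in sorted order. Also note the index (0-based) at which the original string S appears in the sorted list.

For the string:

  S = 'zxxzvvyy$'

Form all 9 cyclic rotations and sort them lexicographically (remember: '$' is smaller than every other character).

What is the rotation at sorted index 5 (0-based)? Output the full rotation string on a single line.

Answer: y$zxxzvvy

Derivation:
All 9 rotations (rotation i = S[i:]+S[:i]):
  rot[0] = zxxzvvyy$
  rot[1] = xxzvvyy$z
  rot[2] = xzvvyy$zx
  rot[3] = zvvyy$zxx
  rot[4] = vvyy$zxxz
  rot[5] = vyy$zxxzv
  rot[6] = yy$zxxzvv
  rot[7] = y$zxxzvvy
  rot[8] = $zxxzvvyy
Sorted (with $ < everything):
  sorted[0] = $zxxzvvyy
  sorted[1] = vvyy$zxxz
  sorted[2] = vyy$zxxzv
  sorted[3] = xxzvvyy$z
  sorted[4] = xzvvyy$zx
  sorted[5] = y$zxxzvvy
  sorted[6] = yy$zxxzvv
  sorted[7] = zvvyy$zxx
  sorted[8] = zxxzvvyy$
sorted[5] = y$zxxzvvy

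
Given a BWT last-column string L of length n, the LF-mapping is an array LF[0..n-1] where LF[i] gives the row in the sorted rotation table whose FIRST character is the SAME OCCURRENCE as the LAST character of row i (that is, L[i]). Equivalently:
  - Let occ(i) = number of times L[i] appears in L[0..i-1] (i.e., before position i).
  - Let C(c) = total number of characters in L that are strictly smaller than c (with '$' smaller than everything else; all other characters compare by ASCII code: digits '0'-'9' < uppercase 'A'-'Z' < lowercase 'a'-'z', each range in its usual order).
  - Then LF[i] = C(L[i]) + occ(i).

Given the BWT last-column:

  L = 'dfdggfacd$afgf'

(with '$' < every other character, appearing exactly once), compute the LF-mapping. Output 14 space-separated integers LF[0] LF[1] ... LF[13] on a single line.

Char counts: '$':1, 'a':2, 'c':1, 'd':3, 'f':4, 'g':3
C (first-col start): C('$')=0, C('a')=1, C('c')=3, C('d')=4, C('f')=7, C('g')=11
L[0]='d': occ=0, LF[0]=C('d')+0=4+0=4
L[1]='f': occ=0, LF[1]=C('f')+0=7+0=7
L[2]='d': occ=1, LF[2]=C('d')+1=4+1=5
L[3]='g': occ=0, LF[3]=C('g')+0=11+0=11
L[4]='g': occ=1, LF[4]=C('g')+1=11+1=12
L[5]='f': occ=1, LF[5]=C('f')+1=7+1=8
L[6]='a': occ=0, LF[6]=C('a')+0=1+0=1
L[7]='c': occ=0, LF[7]=C('c')+0=3+0=3
L[8]='d': occ=2, LF[8]=C('d')+2=4+2=6
L[9]='$': occ=0, LF[9]=C('$')+0=0+0=0
L[10]='a': occ=1, LF[10]=C('a')+1=1+1=2
L[11]='f': occ=2, LF[11]=C('f')+2=7+2=9
L[12]='g': occ=2, LF[12]=C('g')+2=11+2=13
L[13]='f': occ=3, LF[13]=C('f')+3=7+3=10

Answer: 4 7 5 11 12 8 1 3 6 0 2 9 13 10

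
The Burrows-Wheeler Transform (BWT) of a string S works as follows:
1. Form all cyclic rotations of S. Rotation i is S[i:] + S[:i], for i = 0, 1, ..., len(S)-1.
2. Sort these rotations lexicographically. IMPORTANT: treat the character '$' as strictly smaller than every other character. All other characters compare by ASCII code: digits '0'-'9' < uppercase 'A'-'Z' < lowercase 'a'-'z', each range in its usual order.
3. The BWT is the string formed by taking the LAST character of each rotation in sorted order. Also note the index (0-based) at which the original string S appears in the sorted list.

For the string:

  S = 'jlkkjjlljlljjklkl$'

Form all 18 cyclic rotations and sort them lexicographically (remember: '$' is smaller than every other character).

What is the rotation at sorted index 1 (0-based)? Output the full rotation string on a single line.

All 18 rotations (rotation i = S[i:]+S[:i]):
  rot[0] = jlkkjjlljlljjklkl$
  rot[1] = lkkjjlljlljjklkl$j
  rot[2] = kkjjlljlljjklkl$jl
  rot[3] = kjjlljlljjklkl$jlk
  rot[4] = jjlljlljjklkl$jlkk
  rot[5] = jlljlljjklkl$jlkkj
  rot[6] = lljlljjklkl$jlkkjj
  rot[7] = ljlljjklkl$jlkkjjl
  rot[8] = jlljjklkl$jlkkjjll
  rot[9] = lljjklkl$jlkkjjllj
  rot[10] = ljjklkl$jlkkjjlljl
  rot[11] = jjklkl$jlkkjjlljll
  rot[12] = jklkl$jlkkjjlljllj
  rot[13] = klkl$jlkkjjlljlljj
  rot[14] = lkl$jlkkjjlljlljjk
  rot[15] = kl$jlkkjjlljlljjkl
  rot[16] = l$jlkkjjlljlljjklk
  rot[17] = $jlkkjjlljlljjklkl
Sorted (with $ < everything):
  sorted[0] = $jlkkjjlljlljjklkl
  sorted[1] = jjklkl$jlkkjjlljll
  sorted[2] = jjlljlljjklkl$jlkk
  sorted[3] = jklkl$jlkkjjlljllj
  sorted[4] = jlkkjjlljlljjklkl$
  sorted[5] = jlljjklkl$jlkkjjll
  sorted[6] = jlljlljjklkl$jlkkj
  sorted[7] = kjjlljlljjklkl$jlk
  sorted[8] = kkjjlljlljjklkl$jl
  sorted[9] = kl$jlkkjjlljlljjkl
  sorted[10] = klkl$jlkkjjlljlljj
  sorted[11] = l$jlkkjjlljlljjklk
  sorted[12] = ljjklkl$jlkkjjlljl
  sorted[13] = ljlljjklkl$jlkkjjl
  sorted[14] = lkkjjlljlljjklkl$j
  sorted[15] = lkl$jlkkjjlljlljjk
  sorted[16] = lljjklkl$jlkkjjllj
  sorted[17] = lljlljjklkl$jlkkjj
sorted[1] = jjklkl$jlkkjjlljll

Answer: jjklkl$jlkkjjlljll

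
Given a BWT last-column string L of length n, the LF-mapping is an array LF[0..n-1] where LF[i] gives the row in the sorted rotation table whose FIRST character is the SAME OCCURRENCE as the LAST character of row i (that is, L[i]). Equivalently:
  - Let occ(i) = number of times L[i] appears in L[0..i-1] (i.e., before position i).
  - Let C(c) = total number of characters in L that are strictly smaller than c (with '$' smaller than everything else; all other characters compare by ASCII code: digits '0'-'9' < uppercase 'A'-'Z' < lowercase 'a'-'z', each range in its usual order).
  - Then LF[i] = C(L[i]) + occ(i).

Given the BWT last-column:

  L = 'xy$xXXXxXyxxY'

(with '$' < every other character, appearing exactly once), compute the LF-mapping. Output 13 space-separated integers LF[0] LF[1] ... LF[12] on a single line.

Char counts: '$':1, 'X':4, 'Y':1, 'x':5, 'y':2
C (first-col start): C('$')=0, C('X')=1, C('Y')=5, C('x')=6, C('y')=11
L[0]='x': occ=0, LF[0]=C('x')+0=6+0=6
L[1]='y': occ=0, LF[1]=C('y')+0=11+0=11
L[2]='$': occ=0, LF[2]=C('$')+0=0+0=0
L[3]='x': occ=1, LF[3]=C('x')+1=6+1=7
L[4]='X': occ=0, LF[4]=C('X')+0=1+0=1
L[5]='X': occ=1, LF[5]=C('X')+1=1+1=2
L[6]='X': occ=2, LF[6]=C('X')+2=1+2=3
L[7]='x': occ=2, LF[7]=C('x')+2=6+2=8
L[8]='X': occ=3, LF[8]=C('X')+3=1+3=4
L[9]='y': occ=1, LF[9]=C('y')+1=11+1=12
L[10]='x': occ=3, LF[10]=C('x')+3=6+3=9
L[11]='x': occ=4, LF[11]=C('x')+4=6+4=10
L[12]='Y': occ=0, LF[12]=C('Y')+0=5+0=5

Answer: 6 11 0 7 1 2 3 8 4 12 9 10 5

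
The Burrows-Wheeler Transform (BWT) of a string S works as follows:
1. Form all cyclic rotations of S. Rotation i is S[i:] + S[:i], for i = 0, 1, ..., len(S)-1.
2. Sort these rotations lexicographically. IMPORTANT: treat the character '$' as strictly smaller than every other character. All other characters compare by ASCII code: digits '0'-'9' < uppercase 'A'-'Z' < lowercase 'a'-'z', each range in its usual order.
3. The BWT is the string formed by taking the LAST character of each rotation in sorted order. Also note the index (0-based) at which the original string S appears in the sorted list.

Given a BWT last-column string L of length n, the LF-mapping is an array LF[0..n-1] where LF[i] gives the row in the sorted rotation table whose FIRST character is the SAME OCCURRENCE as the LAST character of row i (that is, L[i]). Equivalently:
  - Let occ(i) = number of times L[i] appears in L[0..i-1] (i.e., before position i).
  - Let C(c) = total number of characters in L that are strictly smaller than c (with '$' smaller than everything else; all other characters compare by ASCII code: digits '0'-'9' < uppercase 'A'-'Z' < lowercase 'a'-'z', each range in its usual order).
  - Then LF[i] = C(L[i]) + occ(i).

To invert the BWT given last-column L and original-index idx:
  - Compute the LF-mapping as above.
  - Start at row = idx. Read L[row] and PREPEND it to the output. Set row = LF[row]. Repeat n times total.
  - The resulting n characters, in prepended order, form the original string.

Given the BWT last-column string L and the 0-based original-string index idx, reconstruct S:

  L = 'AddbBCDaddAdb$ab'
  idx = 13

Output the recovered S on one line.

Answer: dbBCDaadbdAbddA$

Derivation:
LF mapping: 1 11 12 8 3 4 5 6 13 14 2 15 9 0 7 10
Walk LF starting at row 13, prepending L[row]:
  step 1: row=13, L[13]='$', prepend. Next row=LF[13]=0
  step 2: row=0, L[0]='A', prepend. Next row=LF[0]=1
  step 3: row=1, L[1]='d', prepend. Next row=LF[1]=11
  step 4: row=11, L[11]='d', prepend. Next row=LF[11]=15
  step 5: row=15, L[15]='b', prepend. Next row=LF[15]=10
  step 6: row=10, L[10]='A', prepend. Next row=LF[10]=2
  step 7: row=2, L[2]='d', prepend. Next row=LF[2]=12
  step 8: row=12, L[12]='b', prepend. Next row=LF[12]=9
  step 9: row=9, L[9]='d', prepend. Next row=LF[9]=14
  step 10: row=14, L[14]='a', prepend. Next row=LF[14]=7
  step 11: row=7, L[7]='a', prepend. Next row=LF[7]=6
  step 12: row=6, L[6]='D', prepend. Next row=LF[6]=5
  step 13: row=5, L[5]='C', prepend. Next row=LF[5]=4
  step 14: row=4, L[4]='B', prepend. Next row=LF[4]=3
  step 15: row=3, L[3]='b', prepend. Next row=LF[3]=8
  step 16: row=8, L[8]='d', prepend. Next row=LF[8]=13
Reversed output: dbBCDaadbdAbddA$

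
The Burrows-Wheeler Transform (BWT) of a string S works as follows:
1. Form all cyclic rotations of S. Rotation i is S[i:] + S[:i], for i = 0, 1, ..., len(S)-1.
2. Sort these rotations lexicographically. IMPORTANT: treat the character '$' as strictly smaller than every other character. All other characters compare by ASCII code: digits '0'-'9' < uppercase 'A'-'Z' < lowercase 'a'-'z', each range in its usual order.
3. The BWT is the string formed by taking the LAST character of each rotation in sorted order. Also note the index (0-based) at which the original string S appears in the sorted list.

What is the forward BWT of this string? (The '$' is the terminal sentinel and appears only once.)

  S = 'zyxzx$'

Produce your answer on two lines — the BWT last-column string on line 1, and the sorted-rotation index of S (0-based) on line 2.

All 6 rotations (rotation i = S[i:]+S[:i]):
  rot[0] = zyxzx$
  rot[1] = yxzx$z
  rot[2] = xzx$zy
  rot[3] = zx$zyx
  rot[4] = x$zyxz
  rot[5] = $zyxzx
Sorted (with $ < everything):
  sorted[0] = $zyxzx  (last char: 'x')
  sorted[1] = x$zyxz  (last char: 'z')
  sorted[2] = xzx$zy  (last char: 'y')
  sorted[3] = yxzx$z  (last char: 'z')
  sorted[4] = zx$zyx  (last char: 'x')
  sorted[5] = zyxzx$  (last char: '$')
Last column: xzyzx$
Original string S is at sorted index 5

Answer: xzyzx$
5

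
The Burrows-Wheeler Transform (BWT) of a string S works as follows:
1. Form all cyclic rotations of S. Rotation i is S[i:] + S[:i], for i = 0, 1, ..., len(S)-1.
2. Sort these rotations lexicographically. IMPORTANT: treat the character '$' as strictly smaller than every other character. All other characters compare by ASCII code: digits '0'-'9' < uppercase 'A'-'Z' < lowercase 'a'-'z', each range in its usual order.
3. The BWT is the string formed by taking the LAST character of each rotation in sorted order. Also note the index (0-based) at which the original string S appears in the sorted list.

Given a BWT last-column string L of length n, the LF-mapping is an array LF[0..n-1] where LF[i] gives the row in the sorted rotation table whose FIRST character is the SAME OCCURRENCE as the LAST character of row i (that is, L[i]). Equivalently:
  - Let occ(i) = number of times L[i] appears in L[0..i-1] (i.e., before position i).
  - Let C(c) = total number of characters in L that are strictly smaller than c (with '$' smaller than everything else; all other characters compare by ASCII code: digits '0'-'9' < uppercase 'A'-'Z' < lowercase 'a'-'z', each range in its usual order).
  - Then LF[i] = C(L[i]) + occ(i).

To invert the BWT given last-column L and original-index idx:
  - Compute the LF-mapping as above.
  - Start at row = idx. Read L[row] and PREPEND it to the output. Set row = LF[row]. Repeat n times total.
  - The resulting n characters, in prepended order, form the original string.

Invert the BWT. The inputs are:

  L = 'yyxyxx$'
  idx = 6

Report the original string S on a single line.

Answer: yxyxxy$

Derivation:
LF mapping: 4 5 1 6 2 3 0
Walk LF starting at row 6, prepending L[row]:
  step 1: row=6, L[6]='$', prepend. Next row=LF[6]=0
  step 2: row=0, L[0]='y', prepend. Next row=LF[0]=4
  step 3: row=4, L[4]='x', prepend. Next row=LF[4]=2
  step 4: row=2, L[2]='x', prepend. Next row=LF[2]=1
  step 5: row=1, L[1]='y', prepend. Next row=LF[1]=5
  step 6: row=5, L[5]='x', prepend. Next row=LF[5]=3
  step 7: row=3, L[3]='y', prepend. Next row=LF[3]=6
Reversed output: yxyxxy$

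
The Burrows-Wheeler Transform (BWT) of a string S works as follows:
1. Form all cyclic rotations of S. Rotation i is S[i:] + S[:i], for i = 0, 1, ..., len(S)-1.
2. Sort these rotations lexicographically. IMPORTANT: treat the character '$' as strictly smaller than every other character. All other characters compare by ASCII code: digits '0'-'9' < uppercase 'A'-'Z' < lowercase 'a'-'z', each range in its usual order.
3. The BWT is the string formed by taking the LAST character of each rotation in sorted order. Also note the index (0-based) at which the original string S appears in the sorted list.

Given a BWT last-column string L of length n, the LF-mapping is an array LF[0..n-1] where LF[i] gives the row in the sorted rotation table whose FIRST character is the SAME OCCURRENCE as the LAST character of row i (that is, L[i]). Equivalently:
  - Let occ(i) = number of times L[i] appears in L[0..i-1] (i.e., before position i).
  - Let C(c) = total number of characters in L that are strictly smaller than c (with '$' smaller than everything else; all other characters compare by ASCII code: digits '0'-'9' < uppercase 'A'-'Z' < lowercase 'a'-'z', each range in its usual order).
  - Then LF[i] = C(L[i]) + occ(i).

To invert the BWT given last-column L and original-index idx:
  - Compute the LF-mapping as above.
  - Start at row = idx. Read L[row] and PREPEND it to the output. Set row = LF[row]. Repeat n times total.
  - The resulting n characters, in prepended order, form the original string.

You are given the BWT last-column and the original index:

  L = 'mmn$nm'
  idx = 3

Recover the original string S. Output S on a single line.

Answer: mnnmm$

Derivation:
LF mapping: 1 2 4 0 5 3
Walk LF starting at row 3, prepending L[row]:
  step 1: row=3, L[3]='$', prepend. Next row=LF[3]=0
  step 2: row=0, L[0]='m', prepend. Next row=LF[0]=1
  step 3: row=1, L[1]='m', prepend. Next row=LF[1]=2
  step 4: row=2, L[2]='n', prepend. Next row=LF[2]=4
  step 5: row=4, L[4]='n', prepend. Next row=LF[4]=5
  step 6: row=5, L[5]='m', prepend. Next row=LF[5]=3
Reversed output: mnnmm$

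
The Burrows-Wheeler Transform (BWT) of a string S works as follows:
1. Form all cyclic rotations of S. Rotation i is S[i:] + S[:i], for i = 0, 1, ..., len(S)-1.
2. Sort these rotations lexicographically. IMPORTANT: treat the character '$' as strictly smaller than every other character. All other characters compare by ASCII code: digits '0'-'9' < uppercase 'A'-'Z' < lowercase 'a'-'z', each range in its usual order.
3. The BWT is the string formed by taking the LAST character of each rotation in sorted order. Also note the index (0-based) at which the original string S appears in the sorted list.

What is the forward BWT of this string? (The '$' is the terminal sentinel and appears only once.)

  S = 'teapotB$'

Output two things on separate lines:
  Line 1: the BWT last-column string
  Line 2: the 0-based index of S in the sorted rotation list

All 8 rotations (rotation i = S[i:]+S[:i]):
  rot[0] = teapotB$
  rot[1] = eapotB$t
  rot[2] = apotB$te
  rot[3] = potB$tea
  rot[4] = otB$teap
  rot[5] = tB$teapo
  rot[6] = B$teapot
  rot[7] = $teapotB
Sorted (with $ < everything):
  sorted[0] = $teapotB  (last char: 'B')
  sorted[1] = B$teapot  (last char: 't')
  sorted[2] = apotB$te  (last char: 'e')
  sorted[3] = eapotB$t  (last char: 't')
  sorted[4] = otB$teap  (last char: 'p')
  sorted[5] = potB$tea  (last char: 'a')
  sorted[6] = tB$teapo  (last char: 'o')
  sorted[7] = teapotB$  (last char: '$')
Last column: Btetpao$
Original string S is at sorted index 7

Answer: Btetpao$
7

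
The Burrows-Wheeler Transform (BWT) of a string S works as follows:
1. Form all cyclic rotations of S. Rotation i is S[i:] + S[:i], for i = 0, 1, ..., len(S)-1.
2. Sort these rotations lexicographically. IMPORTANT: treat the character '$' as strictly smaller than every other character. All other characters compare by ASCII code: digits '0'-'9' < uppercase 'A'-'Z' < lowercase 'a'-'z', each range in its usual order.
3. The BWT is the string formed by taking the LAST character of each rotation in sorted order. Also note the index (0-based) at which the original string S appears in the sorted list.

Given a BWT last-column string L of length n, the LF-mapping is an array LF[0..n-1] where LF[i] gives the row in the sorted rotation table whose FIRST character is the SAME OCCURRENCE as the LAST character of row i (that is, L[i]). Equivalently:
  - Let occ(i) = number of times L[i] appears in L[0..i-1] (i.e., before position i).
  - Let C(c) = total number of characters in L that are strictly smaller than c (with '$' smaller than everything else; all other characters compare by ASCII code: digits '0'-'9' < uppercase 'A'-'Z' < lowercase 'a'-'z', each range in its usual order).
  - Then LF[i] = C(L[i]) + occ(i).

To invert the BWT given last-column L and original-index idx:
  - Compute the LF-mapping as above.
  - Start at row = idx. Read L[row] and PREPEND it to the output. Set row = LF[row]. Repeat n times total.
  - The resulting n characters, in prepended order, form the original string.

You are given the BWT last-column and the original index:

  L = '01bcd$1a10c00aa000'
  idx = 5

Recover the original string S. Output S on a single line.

Answer: 0c0a0d0aab010c110$

Derivation:
LF mapping: 1 8 14 15 17 0 9 11 10 2 16 3 4 12 13 5 6 7
Walk LF starting at row 5, prepending L[row]:
  step 1: row=5, L[5]='$', prepend. Next row=LF[5]=0
  step 2: row=0, L[0]='0', prepend. Next row=LF[0]=1
  step 3: row=1, L[1]='1', prepend. Next row=LF[1]=8
  step 4: row=8, L[8]='1', prepend. Next row=LF[8]=10
  step 5: row=10, L[10]='c', prepend. Next row=LF[10]=16
  step 6: row=16, L[16]='0', prepend. Next row=LF[16]=6
  step 7: row=6, L[6]='1', prepend. Next row=LF[6]=9
  step 8: row=9, L[9]='0', prepend. Next row=LF[9]=2
  step 9: row=2, L[2]='b', prepend. Next row=LF[2]=14
  step 10: row=14, L[14]='a', prepend. Next row=LF[14]=13
  step 11: row=13, L[13]='a', prepend. Next row=LF[13]=12
  step 12: row=12, L[12]='0', prepend. Next row=LF[12]=4
  step 13: row=4, L[4]='d', prepend. Next row=LF[4]=17
  step 14: row=17, L[17]='0', prepend. Next row=LF[17]=7
  step 15: row=7, L[7]='a', prepend. Next row=LF[7]=11
  step 16: row=11, L[11]='0', prepend. Next row=LF[11]=3
  step 17: row=3, L[3]='c', prepend. Next row=LF[3]=15
  step 18: row=15, L[15]='0', prepend. Next row=LF[15]=5
Reversed output: 0c0a0d0aab010c110$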